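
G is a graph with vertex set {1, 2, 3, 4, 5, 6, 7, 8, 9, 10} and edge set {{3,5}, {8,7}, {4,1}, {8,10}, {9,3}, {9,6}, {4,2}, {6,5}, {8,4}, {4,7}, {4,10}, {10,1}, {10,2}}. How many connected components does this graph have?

Starting from 3 we can reach 3, 5, 6, 9. That is one component of size 4.
Starting from 1 we can reach 1, 2, 4, 7, 8, 10. That is one component of size 6.
Total: 2 components.

2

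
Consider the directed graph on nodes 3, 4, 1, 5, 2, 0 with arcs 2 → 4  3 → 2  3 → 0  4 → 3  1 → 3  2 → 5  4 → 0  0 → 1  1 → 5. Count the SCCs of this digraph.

{0, 1, 2, 3, 4} are all mutually reachable — one SCC of size 5.
{5} is an SCC by itself.
That gives 2 strongly connected components.

2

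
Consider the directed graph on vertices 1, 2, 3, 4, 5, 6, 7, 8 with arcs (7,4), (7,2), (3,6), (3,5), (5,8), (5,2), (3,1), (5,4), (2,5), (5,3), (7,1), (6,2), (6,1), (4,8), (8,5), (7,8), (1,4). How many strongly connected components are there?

2

{1, 2, 3, 4, 5, 6, 8} are all mutually reachable — one SCC of size 7.
{7} is an SCC by itself.
That gives 2 strongly connected components.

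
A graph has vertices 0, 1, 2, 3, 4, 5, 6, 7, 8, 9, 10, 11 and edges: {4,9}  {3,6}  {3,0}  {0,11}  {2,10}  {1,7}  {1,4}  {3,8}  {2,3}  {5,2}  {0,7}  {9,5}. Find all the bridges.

0-11, 10-2, 3-6, 3-8

The edges on the cycle 1-4-9-5-2-3-0-7-1 are not bridges since each lies on that cycle.
But removing 10–2 disconnects 10 from 2; removing 11–0 disconnects 11 from 0; removing 8–3 disconnects 8 from 3; removing 6–3 disconnects 6 from 3 — these are bridges.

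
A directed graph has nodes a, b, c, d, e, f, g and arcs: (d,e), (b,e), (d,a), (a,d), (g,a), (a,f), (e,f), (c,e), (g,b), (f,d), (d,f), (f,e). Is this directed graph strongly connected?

No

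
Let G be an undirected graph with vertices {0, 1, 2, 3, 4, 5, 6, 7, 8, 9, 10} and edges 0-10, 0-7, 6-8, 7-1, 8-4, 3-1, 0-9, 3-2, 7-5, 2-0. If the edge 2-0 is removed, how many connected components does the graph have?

2 and 0 are still connected via 2-3-1-7-0, so the component count stays at 2.

2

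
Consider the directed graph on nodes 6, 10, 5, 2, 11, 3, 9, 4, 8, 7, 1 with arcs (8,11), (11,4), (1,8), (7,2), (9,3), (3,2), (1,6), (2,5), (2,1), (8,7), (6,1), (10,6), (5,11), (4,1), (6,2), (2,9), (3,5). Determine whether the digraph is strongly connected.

No

There is no directed path from 5 to 10, so the graph is not strongly connected.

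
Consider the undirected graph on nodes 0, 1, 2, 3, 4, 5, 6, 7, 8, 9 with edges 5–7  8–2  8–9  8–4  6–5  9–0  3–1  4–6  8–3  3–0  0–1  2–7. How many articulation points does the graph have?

1

Removing 8 increases the component count from 1 to 2, so 8 is a cut vertex.
By contrast removing 6 leaves 1 component; it is not a cut vertex. No other vertex is a cut vertex either.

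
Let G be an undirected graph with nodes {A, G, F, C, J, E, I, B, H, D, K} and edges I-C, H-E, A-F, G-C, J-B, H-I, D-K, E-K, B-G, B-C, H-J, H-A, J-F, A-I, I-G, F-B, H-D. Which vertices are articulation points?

Removing H increases the component count from 1 to 2, so H is a cut vertex.
By contrast removing G leaves 1 component; it is not a cut vertex. No other vertex is a cut vertex either.

H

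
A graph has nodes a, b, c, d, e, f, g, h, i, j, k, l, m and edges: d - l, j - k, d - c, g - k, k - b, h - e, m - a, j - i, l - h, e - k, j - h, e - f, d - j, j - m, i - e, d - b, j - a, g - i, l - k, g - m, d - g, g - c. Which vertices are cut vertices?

Removing e increases the component count from 1 to 2, so e is a cut vertex.
By contrast removing f leaves 1 component; it is not a cut vertex. No other vertex is a cut vertex either.

e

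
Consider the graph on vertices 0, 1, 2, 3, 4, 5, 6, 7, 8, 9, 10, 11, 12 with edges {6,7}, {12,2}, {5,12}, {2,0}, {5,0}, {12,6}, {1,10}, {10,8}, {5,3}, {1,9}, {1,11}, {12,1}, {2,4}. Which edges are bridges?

The edges on the cycle 5-12-2-0-5 are not bridges since each lies on that cycle.
But removing 12-1 disconnects 12 from 1; removing 1-10 disconnects 1 from 10; removing 5-3 disconnects 5 from 3; removing 12-6 disconnects 12 from 6 — these are bridges.
In total 9 edges are bridges.

1-10, 1-11, 1-12, 1-9, 10-8, 12-6, 2-4, 3-5, 6-7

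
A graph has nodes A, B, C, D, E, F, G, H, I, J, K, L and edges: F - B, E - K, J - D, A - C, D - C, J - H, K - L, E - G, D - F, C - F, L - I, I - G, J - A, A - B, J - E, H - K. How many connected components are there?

1

Starting from A we can reach A, B, C, D, E, F, G, H, I, J, K, L. That is one component of size 12.
Total: 1 component.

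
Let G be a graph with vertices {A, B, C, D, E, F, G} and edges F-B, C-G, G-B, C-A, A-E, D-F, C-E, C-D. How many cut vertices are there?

1

Removing C increases the component count from 1 to 2, so C is a cut vertex.
By contrast removing A leaves 1 component; it is not a cut vertex. No other vertex is a cut vertex either.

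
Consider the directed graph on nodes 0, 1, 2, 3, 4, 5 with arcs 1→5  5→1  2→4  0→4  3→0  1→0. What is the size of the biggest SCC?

2

{1, 5} are all mutually reachable — one SCC of size 2.
{0} is an SCC by itself.
{4} is an SCC by itself.
{3} is an SCC by itself.
{2} is an SCC by itself.
The largest has 2 vertices.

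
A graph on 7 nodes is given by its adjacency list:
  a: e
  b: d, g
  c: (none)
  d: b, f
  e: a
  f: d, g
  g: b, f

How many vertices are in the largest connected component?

4

c is isolated — a component by itself.
Starting from a we can reach a, e. That is one component of size 2.
Starting from b we can reach b, d, f, g. That is one component of size 4.
The largest has 4 vertices.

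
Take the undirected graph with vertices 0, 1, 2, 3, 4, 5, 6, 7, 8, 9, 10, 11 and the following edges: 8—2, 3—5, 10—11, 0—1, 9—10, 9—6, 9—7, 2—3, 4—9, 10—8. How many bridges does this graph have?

10

removing 10—8 disconnects 10 from 8; removing 2—3 disconnects 2 from 3; removing 2—8 disconnects 2 from 8; removing 6—9 disconnects 6 from 9 — these are bridges.
In total 10 edges are bridges.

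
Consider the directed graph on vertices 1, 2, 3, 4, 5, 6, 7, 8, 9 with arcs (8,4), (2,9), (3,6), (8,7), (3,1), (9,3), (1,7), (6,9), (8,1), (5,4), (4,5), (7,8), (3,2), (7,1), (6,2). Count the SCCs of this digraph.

{2, 3, 6, 9} are all mutually reachable — one SCC of size 4.
{1, 7, 8} are all mutually reachable — one SCC of size 3.
{4, 5} are all mutually reachable — one SCC of size 2.
That gives 3 strongly connected components.

3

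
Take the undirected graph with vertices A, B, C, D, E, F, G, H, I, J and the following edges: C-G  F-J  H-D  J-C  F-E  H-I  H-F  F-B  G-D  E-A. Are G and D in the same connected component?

From G we can reach A, B, C, D, E, F, G, H, I, J, which includes D.

Yes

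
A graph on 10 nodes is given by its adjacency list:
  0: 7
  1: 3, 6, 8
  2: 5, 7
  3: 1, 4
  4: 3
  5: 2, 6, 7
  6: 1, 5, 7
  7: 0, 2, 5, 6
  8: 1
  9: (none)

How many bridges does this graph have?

5

The edges on the cycle 7-6-5-7 are not bridges since each lies on that cycle.
But removing 6-1 disconnects 6 from 1; removing 3-4 disconnects 3 from 4; removing 3-1 disconnects 3 from 1; removing 7-0 disconnects 7 from 0 — these are bridges.
In total 5 edges are bridges.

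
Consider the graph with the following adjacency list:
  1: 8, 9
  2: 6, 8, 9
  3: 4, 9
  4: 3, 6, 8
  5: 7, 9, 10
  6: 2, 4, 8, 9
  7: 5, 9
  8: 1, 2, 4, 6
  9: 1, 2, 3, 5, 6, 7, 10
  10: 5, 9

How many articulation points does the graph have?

Removing 9 increases the component count from 1 to 2, so 9 is a cut vertex.
By contrast removing 8 leaves 1 component; it is not a cut vertex. No other vertex is a cut vertex either.

1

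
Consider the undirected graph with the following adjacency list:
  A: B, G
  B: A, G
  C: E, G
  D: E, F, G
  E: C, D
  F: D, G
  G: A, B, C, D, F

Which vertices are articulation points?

G

Removing G increases the component count from 1 to 2, so G is a cut vertex.
By contrast removing D leaves 1 component; it is not a cut vertex. No other vertex is a cut vertex either.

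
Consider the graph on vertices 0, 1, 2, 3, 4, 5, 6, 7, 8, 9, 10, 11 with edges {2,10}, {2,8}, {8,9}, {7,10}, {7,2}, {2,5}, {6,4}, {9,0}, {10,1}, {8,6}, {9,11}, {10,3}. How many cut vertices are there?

5

Removing 2 increases the component count from 1 to 3, so 2 is a cut vertex.
Removing 6 increases the component count from 1 to 2, so 6 is a cut vertex.
Removing 8 increases the component count from 1 to 3, so 8 is a cut vertex.
Likewise 9, 10 are cut vertices.
By contrast removing 0 leaves 1 component; it is not a cut vertex. No other vertex is a cut vertex either.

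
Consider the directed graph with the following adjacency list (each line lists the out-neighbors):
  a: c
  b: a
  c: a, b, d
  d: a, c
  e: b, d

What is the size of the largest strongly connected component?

4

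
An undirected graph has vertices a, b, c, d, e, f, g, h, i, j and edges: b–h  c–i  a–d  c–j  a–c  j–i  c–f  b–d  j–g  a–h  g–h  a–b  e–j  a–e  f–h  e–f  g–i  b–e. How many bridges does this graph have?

0

The edges on the cycle a-c-f-e-b-a are not bridges since each lies on that cycle.
Every edge lies on some cycle, so there are no bridges.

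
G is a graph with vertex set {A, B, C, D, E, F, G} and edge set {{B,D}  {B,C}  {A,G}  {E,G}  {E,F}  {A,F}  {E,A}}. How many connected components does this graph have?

2

Starting from B we can reach B, C, D. That is one component of size 3.
Starting from A we can reach A, E, F, G. That is one component of size 4.
Total: 2 components.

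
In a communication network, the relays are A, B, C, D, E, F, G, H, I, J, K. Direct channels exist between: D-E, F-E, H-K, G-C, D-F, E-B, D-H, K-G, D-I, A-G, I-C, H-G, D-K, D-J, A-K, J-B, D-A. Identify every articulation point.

D

Removing D increases the component count from 1 to 2, so D is a cut vertex.
By contrast removing H leaves 1 component; it is not a cut vertex. No other vertex is a cut vertex either.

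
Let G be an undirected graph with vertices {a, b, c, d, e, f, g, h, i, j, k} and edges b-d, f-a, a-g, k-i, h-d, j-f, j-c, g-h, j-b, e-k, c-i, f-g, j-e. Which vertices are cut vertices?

j

Removing j increases the component count from 1 to 2, so j is a cut vertex.
By contrast removing b leaves 1 component; it is not a cut vertex. No other vertex is a cut vertex either.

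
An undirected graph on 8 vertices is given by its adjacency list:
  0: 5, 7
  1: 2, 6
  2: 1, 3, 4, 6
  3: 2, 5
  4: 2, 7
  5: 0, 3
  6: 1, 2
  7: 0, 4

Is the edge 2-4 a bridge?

After removing 2-4, the path 2-3-5-0-7-4 still connects them, so the edge is not a bridge.

No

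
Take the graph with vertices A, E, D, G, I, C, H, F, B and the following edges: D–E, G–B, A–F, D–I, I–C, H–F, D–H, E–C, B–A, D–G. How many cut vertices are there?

Removing D increases the component count from 1 to 2, so D is a cut vertex.
By contrast removing F leaves 1 component; it is not a cut vertex. No other vertex is a cut vertex either.

1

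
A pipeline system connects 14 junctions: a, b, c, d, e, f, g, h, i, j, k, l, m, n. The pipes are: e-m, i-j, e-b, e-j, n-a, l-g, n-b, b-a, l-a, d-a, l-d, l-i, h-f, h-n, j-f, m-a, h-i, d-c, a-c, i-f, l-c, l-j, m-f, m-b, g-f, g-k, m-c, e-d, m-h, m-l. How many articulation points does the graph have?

Removing g increases the component count from 1 to 2, so g is a cut vertex.
By contrast removing k leaves 1 component; it is not a cut vertex. No other vertex is a cut vertex either.

1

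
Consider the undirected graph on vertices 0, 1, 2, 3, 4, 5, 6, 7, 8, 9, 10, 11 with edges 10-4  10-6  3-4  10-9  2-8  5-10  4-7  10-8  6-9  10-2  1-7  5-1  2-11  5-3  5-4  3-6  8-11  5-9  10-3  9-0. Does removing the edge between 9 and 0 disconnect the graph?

Yes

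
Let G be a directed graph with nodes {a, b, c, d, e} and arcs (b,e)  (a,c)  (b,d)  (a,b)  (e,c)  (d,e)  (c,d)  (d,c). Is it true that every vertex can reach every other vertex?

There is no directed path from d to a, so the graph is not strongly connected.

No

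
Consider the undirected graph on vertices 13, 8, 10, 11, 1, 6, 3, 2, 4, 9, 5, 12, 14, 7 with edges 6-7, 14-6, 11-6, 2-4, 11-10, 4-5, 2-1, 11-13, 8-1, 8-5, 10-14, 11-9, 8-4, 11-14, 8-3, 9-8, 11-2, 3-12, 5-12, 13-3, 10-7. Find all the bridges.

none

The edges on the cycle 11-9-8-1-2-11 are not bridges since each lies on that cycle.
Every edge lies on some cycle, so there are no bridges.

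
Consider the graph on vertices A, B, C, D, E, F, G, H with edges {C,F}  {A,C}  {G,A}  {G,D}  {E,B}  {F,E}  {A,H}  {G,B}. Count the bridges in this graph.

2

The edges on the cycle G-A-C-F-E-B-G are not bridges since each lies on that cycle.
But removing A–H disconnects A from H; removing G–D disconnects G from D — these are bridges.
That makes 2 bridges.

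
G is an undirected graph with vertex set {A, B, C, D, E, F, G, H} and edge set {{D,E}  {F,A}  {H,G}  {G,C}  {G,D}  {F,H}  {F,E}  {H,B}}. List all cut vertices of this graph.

Removing F increases the component count from 1 to 2, so F is a cut vertex.
Removing G increases the component count from 1 to 2, so G is a cut vertex.
Removing H increases the component count from 1 to 2, so H is a cut vertex.
By contrast removing D leaves 1 component; it is not a cut vertex. No other vertex is a cut vertex either.

F, G, H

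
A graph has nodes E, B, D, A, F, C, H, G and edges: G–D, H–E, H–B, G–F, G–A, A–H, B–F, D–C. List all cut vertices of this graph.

Removing D increases the component count from 1 to 2, so D is a cut vertex.
Removing G increases the component count from 1 to 2, so G is a cut vertex.
Removing H increases the component count from 1 to 2, so H is a cut vertex.
By contrast removing F leaves 1 component; it is not a cut vertex. No other vertex is a cut vertex either.

D, G, H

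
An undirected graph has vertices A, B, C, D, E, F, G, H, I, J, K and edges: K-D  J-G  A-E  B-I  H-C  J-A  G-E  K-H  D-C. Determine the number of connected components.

F is isolated — a component by itself.
Starting from B we can reach B, I. That is one component of size 2.
Starting from C we can reach C, D, H, K. That is one component of size 4.
Starting from A we can reach A, E, G, J. That is one component of size 4.
Total: 4 components.

4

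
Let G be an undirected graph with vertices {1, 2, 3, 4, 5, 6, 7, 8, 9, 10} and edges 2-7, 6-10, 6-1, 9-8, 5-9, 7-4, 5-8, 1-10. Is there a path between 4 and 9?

No

The component containing 4 is {2, 4, 7}, and 9 is not in it.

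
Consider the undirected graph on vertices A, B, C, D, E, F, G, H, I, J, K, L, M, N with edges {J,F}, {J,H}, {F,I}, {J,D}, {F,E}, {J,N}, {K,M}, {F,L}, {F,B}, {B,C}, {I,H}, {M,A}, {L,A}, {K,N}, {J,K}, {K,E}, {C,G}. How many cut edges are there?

4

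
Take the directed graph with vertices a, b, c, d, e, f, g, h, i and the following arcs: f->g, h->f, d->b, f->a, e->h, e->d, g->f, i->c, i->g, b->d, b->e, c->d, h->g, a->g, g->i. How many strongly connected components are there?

1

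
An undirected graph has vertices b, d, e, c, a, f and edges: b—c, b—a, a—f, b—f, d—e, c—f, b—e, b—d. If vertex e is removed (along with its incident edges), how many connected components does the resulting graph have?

1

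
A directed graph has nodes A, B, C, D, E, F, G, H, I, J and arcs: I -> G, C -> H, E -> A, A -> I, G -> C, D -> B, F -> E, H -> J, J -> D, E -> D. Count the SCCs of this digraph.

{H} is an SCC by itself.
{G} is an SCC by itself.
{I} is an SCC by itself.
{F} is an SCC by itself.
{B} is an SCC by itself.
(and 5 more singleton SCCs)
That gives 10 strongly connected components.

10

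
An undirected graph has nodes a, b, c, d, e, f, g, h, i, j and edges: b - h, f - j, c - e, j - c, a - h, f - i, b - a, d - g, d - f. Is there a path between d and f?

From d we can reach c, d, e, f, g, i, j, which includes f.

Yes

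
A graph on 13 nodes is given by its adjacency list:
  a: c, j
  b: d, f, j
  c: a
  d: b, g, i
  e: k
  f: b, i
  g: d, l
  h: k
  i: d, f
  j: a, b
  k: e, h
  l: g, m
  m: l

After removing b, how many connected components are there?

3

With b gone, the remaining components are: {a, c, j}; {e, h, k}; {d, f, g, i, l, m}.
That is 3 components.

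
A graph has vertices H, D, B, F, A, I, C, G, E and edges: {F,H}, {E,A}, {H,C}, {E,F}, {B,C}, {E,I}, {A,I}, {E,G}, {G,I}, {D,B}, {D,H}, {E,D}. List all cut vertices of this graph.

Removing E increases the component count from 1 to 2, so E is a cut vertex.
By contrast removing I leaves 1 component; it is not a cut vertex. No other vertex is a cut vertex either.

E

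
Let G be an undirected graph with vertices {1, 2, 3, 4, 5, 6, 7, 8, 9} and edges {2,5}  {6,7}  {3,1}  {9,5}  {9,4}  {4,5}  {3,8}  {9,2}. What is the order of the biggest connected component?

4

Starting from 6 we can reach 6, 7. That is one component of size 2.
Starting from 1 we can reach 1, 3, 8. That is one component of size 3.
Starting from 2 we can reach 2, 4, 5, 9. That is one component of size 4.
The largest has 4 vertices.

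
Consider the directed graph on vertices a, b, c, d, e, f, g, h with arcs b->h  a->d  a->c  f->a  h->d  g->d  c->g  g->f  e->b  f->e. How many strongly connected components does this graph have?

{a, c, f, g} are all mutually reachable — one SCC of size 4.
{d} is an SCC by itself.
{b} is an SCC by itself.
{e} is an SCC by itself.
{h} is an SCC by itself.
That gives 5 strongly connected components.

5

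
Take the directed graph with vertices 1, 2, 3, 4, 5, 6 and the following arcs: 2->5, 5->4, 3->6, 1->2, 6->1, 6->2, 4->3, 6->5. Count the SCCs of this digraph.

1

{1, 2, 3, 4, 5, 6} are all mutually reachable — one SCC of size 6.
That gives 1 strongly connected component.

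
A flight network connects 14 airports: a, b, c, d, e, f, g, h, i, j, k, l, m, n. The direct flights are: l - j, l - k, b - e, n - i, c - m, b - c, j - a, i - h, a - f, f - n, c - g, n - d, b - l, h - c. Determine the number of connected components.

1

Starting from a we can reach a, b, c, d, e, f, g, h, i, j, k, l, m, n. That is one component of size 14.
Total: 1 component.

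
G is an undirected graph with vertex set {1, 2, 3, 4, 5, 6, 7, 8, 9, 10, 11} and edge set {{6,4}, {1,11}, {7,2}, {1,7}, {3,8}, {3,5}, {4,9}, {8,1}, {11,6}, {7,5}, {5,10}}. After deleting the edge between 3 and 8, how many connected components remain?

3 and 8 are still connected via 3-5-7-1-8, so the component count stays at 1.

1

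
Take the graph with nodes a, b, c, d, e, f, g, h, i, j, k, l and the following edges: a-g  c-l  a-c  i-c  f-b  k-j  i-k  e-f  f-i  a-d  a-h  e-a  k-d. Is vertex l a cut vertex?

Deleting l leaves 1 component (was 1), so l is not a cut vertex.

No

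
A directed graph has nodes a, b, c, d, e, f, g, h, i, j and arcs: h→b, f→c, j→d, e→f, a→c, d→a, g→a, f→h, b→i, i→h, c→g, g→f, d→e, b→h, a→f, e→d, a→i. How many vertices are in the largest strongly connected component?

{a, c, f, g} are all mutually reachable — one SCC of size 4.
{b, h, i} are all mutually reachable — one SCC of size 3.
{d, e} are all mutually reachable — one SCC of size 2.
{j} is an SCC by itself.
The largest has 4 vertices.

4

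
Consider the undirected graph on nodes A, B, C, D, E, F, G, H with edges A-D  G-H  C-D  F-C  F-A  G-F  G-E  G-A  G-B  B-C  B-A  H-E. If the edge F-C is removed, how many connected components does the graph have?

F and C are still connected via F-G-B-C, so the component count stays at 1.

1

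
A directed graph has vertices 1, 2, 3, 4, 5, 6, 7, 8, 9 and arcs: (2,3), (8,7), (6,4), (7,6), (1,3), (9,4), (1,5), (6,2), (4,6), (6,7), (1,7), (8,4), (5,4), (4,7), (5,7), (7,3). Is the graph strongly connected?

No

There is no directed path from 9 to 1, so the graph is not strongly connected.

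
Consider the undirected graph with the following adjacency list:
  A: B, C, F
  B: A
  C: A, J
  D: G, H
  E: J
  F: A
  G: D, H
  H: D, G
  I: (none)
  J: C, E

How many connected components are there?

3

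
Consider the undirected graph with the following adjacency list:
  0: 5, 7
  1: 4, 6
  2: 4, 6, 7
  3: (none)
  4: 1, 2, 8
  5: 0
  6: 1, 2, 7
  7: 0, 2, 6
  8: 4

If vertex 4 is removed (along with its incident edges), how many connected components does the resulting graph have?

With 4 gone, the remaining components are: {3}; {8}; {0, 1, 2, 5, 6, 7}.
That is 3 components.

3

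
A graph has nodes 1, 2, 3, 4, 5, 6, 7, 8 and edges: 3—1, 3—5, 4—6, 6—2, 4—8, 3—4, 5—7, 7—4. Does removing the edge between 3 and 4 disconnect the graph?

After removing 3—4, the path 3-5-7-4 still connects them, so the edge is not a bridge.

No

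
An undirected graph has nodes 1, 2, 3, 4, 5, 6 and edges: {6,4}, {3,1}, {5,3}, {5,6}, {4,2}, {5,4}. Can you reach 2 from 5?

From 5 we can reach 1, 2, 3, 4, 5, 6, which includes 2.

Yes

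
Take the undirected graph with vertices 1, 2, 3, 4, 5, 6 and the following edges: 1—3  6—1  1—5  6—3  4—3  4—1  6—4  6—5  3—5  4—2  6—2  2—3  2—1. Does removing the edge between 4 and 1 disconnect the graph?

After removing 4—1, the path 4-6-1 still connects them, so the edge is not a bridge.

No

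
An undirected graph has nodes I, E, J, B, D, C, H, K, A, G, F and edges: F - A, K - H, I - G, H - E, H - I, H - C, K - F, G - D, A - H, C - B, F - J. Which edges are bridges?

B-C, C-H, D-G, E-H, F-J, G-I, H-I

The edges on the cycle K-F-A-H-K are not bridges since each lies on that cycle.
But removing H - E disconnects H from E; removing D - G disconnects D from G; removing F - J disconnects F from J; removing C - H disconnects C from H — these are bridges.
In total 7 edges are bridges.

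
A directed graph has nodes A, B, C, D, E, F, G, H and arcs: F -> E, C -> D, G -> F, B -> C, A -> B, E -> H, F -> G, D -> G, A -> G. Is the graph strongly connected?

No

There is no directed path from G to B, so the graph is not strongly connected.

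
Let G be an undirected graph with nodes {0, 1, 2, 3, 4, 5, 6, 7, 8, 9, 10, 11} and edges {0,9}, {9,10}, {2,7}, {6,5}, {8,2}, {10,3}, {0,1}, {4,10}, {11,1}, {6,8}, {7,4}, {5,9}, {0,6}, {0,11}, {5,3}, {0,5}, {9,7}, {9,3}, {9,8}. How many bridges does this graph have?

The edges on the cycle 0-11-1-0 are not bridges since each lies on that cycle.
Every edge lies on some cycle, so there are no bridges.

0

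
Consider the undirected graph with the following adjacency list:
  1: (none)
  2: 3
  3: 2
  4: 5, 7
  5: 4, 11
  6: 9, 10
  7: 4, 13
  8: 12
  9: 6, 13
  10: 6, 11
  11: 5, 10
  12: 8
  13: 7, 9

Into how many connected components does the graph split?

4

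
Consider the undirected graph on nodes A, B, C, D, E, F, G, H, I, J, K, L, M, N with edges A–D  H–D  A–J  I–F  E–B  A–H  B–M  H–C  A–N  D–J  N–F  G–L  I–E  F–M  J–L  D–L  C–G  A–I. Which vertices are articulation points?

Removing A increases the component count from 2 to 3, so A is a cut vertex.
By contrast removing E leaves 2 components; it is not a cut vertex. No other vertex is a cut vertex either.

A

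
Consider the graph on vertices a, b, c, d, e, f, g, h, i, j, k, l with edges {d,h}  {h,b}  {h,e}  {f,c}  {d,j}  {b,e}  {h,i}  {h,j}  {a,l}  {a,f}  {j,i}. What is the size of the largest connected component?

6

k is isolated — a component by itself.
g is isolated — a component by itself.
Starting from a we can reach a, c, f, l. That is one component of size 4.
Starting from b we can reach b, d, e, h, i, j. That is one component of size 6.
The largest has 6 vertices.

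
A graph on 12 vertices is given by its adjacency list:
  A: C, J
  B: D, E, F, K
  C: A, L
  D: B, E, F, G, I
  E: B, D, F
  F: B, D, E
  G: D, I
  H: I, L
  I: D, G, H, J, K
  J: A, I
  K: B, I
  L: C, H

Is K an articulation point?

Deleting K leaves 1 component (was 1) (its neighbors B, I remain connected to each other), so K is not a cut vertex.

No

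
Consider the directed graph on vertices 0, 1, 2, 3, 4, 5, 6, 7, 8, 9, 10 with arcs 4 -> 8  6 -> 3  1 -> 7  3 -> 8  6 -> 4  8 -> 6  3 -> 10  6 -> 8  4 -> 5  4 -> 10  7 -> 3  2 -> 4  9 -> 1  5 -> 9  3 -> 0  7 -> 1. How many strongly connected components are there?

4

{1, 3, 4, 5, 6, 7, 8, 9} are all mutually reachable — one SCC of size 8.
{10} is an SCC by itself.
{2} is an SCC by itself.
{0} is an SCC by itself.
That gives 4 strongly connected components.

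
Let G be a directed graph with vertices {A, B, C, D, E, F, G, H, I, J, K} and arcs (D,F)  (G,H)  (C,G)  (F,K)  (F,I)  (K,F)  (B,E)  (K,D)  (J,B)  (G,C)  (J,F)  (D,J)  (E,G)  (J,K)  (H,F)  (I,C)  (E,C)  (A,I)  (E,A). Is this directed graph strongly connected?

Yes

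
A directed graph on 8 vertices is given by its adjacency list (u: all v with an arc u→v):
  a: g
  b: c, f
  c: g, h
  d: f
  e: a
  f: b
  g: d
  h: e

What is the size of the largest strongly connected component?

8

{a, b, c, d, e, f, g, h} are all mutually reachable — one SCC of size 8.
The largest has 8 vertices.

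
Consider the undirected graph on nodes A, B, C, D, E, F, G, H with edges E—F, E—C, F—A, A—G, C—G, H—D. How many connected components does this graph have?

B is isolated — a component by itself.
Starting from D we can reach D, H. That is one component of size 2.
Starting from A we can reach A, C, E, F, G. That is one component of size 5.
Total: 3 components.

3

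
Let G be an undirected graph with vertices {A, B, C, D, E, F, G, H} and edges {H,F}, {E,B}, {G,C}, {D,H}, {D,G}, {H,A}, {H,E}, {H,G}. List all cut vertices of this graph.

Removing E increases the component count from 1 to 2, so E is a cut vertex.
Removing G increases the component count from 1 to 2, so G is a cut vertex.
Removing H increases the component count from 1 to 4, so H is a cut vertex.
By contrast removing B leaves 1 component; it is not a cut vertex. No other vertex is a cut vertex either.

E, G, H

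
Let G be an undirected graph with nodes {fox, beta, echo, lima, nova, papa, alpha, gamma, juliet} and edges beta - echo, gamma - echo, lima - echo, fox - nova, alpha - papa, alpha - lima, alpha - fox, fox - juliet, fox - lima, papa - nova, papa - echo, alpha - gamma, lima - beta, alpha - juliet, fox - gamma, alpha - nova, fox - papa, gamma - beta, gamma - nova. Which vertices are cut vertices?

none

Removing alpha, for instance, still leaves 1 component. No single vertex removal increases the component count — the graph has no articulation points.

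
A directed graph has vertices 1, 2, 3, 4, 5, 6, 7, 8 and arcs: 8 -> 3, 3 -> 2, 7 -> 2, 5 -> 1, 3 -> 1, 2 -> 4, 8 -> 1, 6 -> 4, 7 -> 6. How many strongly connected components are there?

{7} is an SCC by itself.
{5} is an SCC by itself.
{8} is an SCC by itself.
{3} is an SCC by itself.
{4} is an SCC by itself.
(and 3 more singleton SCCs)
That gives 8 strongly connected components.

8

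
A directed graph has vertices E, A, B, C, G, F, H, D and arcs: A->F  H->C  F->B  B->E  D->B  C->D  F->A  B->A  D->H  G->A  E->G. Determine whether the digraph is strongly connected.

No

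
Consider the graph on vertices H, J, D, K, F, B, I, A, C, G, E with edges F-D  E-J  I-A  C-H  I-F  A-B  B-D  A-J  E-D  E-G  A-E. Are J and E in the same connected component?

Yes

From J we can reach A, B, D, E, F, G, I, J, which includes E.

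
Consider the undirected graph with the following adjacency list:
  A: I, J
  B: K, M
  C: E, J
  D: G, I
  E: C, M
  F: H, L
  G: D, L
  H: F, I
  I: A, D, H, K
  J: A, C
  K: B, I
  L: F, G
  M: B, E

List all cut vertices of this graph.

Removing I increases the component count from 1 to 2, so I is a cut vertex.
By contrast removing G leaves 1 component; it is not a cut vertex. No other vertex is a cut vertex either.

I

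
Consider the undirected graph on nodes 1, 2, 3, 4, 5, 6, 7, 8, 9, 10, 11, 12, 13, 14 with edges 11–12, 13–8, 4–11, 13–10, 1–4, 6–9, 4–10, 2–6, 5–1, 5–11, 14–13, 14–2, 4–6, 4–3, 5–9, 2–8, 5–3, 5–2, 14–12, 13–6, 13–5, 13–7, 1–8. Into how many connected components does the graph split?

Starting from 1 we can reach 1, 2, 3, 4, 5, 6, 7, 8, 9, 10, 11, 12, 13, 14. That is one component of size 14.
Total: 1 component.

1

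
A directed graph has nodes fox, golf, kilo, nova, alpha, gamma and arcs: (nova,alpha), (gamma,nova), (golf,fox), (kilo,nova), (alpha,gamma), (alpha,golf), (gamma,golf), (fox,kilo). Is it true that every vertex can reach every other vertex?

From golf we can reach every vertex (fox, golf, kilo, nova, alpha, gamma), and every vertex can reach golf (fox, golf, kilo, nova, alpha, gamma). So the whole graph is one strongly connected component.

Yes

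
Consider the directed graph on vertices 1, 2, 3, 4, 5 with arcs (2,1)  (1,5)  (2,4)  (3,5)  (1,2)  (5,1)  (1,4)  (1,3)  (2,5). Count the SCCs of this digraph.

2

{1, 2, 3, 5} are all mutually reachable — one SCC of size 4.
{4} is an SCC by itself.
That gives 2 strongly connected components.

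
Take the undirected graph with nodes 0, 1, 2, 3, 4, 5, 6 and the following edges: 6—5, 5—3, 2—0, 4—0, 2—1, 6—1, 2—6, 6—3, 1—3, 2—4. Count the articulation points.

1

Removing 2 increases the component count from 1 to 2, so 2 is a cut vertex.
By contrast removing 4 leaves 1 component; it is not a cut vertex. No other vertex is a cut vertex either.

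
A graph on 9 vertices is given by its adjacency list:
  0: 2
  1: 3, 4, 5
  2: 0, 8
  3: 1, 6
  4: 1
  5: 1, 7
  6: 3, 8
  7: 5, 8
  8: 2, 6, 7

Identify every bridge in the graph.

The edges on the cycle 3-6-8-7-5-1-3 are not bridges since each lies on that cycle.
But removing 1-4 disconnects 1 from 4; removing 8-2 disconnects 8 from 2; removing 0-2 disconnects 0 from 2 — these are bridges.

0-2, 1-4, 2-8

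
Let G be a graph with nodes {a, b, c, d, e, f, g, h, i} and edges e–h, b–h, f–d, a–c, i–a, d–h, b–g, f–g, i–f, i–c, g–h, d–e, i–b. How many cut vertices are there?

Removing i increases the component count from 1 to 2, so i is a cut vertex.
By contrast removing f leaves 1 component; it is not a cut vertex. No other vertex is a cut vertex either.

1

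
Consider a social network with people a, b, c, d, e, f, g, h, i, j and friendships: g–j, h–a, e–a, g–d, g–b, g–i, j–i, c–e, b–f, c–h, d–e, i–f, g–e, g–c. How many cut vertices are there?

Removing g increases the component count from 1 to 2, so g is a cut vertex.
By contrast removing c leaves 1 component; it is not a cut vertex. No other vertex is a cut vertex either.

1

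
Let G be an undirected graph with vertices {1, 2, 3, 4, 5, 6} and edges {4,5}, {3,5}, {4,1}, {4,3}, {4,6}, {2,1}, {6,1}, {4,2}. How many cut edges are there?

The edges on the cycle 4-3-5-4 are not bridges since each lies on that cycle.
Every edge lies on some cycle, so there are no bridges.

0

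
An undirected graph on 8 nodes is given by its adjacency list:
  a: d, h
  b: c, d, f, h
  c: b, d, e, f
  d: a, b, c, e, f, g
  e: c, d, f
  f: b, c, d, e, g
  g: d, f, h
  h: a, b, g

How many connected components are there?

Starting from a we can reach a, b, c, d, e, f, g, h. That is one component of size 8.
Total: 1 component.

1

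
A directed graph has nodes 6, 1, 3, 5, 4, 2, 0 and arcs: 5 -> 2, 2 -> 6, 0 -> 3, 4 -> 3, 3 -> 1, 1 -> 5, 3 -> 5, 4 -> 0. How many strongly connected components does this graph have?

{6} is an SCC by itself.
{1} is an SCC by itself.
{4} is an SCC by itself.
{3} is an SCC by itself.
{0} is an SCC by itself.
(and 2 more singleton SCCs)
That gives 7 strongly connected components.

7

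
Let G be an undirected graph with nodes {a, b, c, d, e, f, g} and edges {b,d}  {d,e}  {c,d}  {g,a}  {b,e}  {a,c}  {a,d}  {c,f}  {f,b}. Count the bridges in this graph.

1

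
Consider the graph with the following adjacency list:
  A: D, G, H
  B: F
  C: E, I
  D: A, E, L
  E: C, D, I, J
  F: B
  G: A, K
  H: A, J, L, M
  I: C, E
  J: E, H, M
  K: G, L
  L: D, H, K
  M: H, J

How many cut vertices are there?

Removing E increases the component count from 2 to 3, so E is a cut vertex.
By contrast removing L leaves 2 components; it is not a cut vertex. No other vertex is a cut vertex either.

1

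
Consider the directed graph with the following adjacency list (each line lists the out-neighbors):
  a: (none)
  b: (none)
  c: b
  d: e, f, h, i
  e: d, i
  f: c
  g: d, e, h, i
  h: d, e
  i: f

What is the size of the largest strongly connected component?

3

{d, e, h} are all mutually reachable — one SCC of size 3.
{f} is an SCC by itself.
{a} is an SCC by itself.
{c} is an SCC by itself.
{b} is an SCC by itself.
(and 2 more singleton SCCs)
The largest has 3 vertices.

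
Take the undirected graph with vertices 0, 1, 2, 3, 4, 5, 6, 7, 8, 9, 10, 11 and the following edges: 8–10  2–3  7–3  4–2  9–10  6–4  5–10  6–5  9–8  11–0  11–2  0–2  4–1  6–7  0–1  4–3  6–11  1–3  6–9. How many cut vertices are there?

1

Removing 6 increases the component count from 1 to 2, so 6 is a cut vertex.
By contrast removing 3 leaves 1 component; it is not a cut vertex. No other vertex is a cut vertex either.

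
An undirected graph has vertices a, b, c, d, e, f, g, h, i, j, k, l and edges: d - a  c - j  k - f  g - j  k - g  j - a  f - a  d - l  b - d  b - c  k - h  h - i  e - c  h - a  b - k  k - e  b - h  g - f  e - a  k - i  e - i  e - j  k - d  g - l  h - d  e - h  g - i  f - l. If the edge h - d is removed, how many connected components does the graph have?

1

h and d are still connected via h-b-d, so the component count stays at 1.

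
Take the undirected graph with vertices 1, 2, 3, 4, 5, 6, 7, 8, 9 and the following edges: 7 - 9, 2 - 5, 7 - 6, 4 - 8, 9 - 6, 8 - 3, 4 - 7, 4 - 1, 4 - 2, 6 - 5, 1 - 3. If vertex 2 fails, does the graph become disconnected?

Deleting 2 leaves 1 component (was 1) (its neighbors 4, 5 remain connected to each other), so 2 is not a cut vertex.

No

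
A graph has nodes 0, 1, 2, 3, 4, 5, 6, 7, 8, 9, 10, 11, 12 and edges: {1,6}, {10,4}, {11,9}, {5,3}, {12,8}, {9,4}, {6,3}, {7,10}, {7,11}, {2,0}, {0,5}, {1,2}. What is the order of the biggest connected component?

6

Starting from 8 we can reach 8, 12. That is one component of size 2.
Starting from 4 we can reach 4, 7, 9, 10, 11. That is one component of size 5.
Starting from 0 we can reach 0, 1, 2, 3, 5, 6. That is one component of size 6.
The largest has 6 vertices.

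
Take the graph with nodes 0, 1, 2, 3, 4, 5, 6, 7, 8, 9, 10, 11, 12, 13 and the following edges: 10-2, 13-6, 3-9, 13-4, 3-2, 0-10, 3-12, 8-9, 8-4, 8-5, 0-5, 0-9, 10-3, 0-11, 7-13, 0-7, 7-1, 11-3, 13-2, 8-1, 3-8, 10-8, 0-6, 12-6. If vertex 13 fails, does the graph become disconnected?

No

Deleting 13 leaves 1 component (was 1) (its neighbors 2, 4, 6, 7 remain connected to each other), so 13 is not a cut vertex.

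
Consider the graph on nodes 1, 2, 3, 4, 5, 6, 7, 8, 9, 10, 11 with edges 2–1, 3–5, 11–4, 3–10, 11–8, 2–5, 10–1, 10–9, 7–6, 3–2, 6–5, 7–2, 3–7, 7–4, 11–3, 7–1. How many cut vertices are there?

Removing 10 increases the component count from 1 to 2, so 10 is a cut vertex.
Removing 11 increases the component count from 1 to 2, so 11 is a cut vertex.
By contrast removing 1 leaves 1 component; it is not a cut vertex. No other vertex is a cut vertex either.

2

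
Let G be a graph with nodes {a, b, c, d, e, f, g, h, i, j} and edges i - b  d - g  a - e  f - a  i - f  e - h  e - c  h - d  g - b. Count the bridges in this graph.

The edges on the cycle i-f-a-e-h-d-g-b-i are not bridges since each lies on that cycle.
But removing c - e disconnects c from e — this is a bridge.

1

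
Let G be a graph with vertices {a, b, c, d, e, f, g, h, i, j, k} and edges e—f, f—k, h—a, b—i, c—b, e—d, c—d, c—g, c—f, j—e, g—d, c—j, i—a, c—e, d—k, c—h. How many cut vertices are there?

Removing c increases the component count from 1 to 2, so c is a cut vertex.
By contrast removing i leaves 1 component; it is not a cut vertex. No other vertex is a cut vertex either.

1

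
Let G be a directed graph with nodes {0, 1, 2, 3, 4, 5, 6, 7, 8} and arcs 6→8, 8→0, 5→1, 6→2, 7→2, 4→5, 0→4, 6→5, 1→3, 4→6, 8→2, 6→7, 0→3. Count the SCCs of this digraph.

{0, 4, 6, 8} are all mutually reachable — one SCC of size 4.
{7} is an SCC by itself.
{5} is an SCC by itself.
{2} is an SCC by itself.
{1} is an SCC by itself.
(and 1 more singleton SCC)
That gives 6 strongly connected components.

6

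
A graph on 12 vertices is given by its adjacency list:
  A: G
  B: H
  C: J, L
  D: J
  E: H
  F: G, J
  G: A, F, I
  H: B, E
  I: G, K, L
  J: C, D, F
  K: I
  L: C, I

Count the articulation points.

4

Removing G increases the component count from 2 to 3, so G is a cut vertex.
Removing H increases the component count from 2 to 3, so H is a cut vertex.
Removing I increases the component count from 2 to 3, so I is a cut vertex.
Likewise J is a cut vertex.
By contrast removing L leaves 2 components; it is not a cut vertex. No other vertex is a cut vertex either.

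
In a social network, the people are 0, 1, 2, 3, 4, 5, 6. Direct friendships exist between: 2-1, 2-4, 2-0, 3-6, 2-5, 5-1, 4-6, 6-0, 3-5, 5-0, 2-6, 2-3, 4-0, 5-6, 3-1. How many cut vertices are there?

Removing 0, for instance, still leaves 1 component. No single vertex removal increases the component count — the graph has no articulation points.

0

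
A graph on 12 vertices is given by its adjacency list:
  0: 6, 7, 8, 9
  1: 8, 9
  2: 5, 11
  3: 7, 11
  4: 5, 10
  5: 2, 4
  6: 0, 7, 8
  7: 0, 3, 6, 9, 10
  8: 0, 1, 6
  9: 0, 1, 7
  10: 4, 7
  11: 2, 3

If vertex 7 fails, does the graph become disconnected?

Yes

Deleting 7 raises the number of components from 1 to 2, so 7 is a cut vertex.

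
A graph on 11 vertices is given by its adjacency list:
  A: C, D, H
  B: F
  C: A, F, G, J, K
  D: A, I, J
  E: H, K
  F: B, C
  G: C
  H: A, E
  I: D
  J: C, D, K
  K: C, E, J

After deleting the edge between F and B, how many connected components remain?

2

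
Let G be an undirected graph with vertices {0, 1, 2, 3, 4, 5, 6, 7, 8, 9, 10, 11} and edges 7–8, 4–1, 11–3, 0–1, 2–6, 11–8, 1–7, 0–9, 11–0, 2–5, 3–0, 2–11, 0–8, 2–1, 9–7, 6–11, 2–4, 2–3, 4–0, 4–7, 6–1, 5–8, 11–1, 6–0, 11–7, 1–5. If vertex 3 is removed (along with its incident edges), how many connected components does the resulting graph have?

2

With 3 gone, the remaining components are: {10}; {0, 1, 2, 4, 5, 6, 7, 8, 9, 11}.
That is 2 components.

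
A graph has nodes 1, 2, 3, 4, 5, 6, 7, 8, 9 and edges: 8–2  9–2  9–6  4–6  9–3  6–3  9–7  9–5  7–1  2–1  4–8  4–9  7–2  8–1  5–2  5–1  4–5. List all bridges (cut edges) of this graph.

none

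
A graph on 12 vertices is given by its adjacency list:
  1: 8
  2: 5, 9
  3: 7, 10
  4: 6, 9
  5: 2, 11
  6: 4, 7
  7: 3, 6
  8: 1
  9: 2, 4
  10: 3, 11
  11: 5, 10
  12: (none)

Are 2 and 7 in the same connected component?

From 2 we can reach 2, 3, 4, 5, 6, 7, 9, 10, 11, which includes 7.

Yes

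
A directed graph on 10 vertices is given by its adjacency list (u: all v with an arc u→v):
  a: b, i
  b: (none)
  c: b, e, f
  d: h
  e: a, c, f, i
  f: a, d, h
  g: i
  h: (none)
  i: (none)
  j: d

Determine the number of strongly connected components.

9

{c, e} are all mutually reachable — one SCC of size 2.
{i} is an SCC by itself.
{b} is an SCC by itself.
{j} is an SCC by itself.
{g} is an SCC by itself.
(and 4 more singleton SCCs)
That gives 9 strongly connected components.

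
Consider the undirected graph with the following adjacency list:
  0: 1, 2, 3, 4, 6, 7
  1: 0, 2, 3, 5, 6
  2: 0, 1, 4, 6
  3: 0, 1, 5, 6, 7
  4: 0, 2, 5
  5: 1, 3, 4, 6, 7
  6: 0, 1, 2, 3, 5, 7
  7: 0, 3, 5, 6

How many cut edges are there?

0

The edges on the cycle 1-3-7-0-1 are not bridges since each lies on that cycle.
Every edge lies on some cycle, so there are no bridges.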